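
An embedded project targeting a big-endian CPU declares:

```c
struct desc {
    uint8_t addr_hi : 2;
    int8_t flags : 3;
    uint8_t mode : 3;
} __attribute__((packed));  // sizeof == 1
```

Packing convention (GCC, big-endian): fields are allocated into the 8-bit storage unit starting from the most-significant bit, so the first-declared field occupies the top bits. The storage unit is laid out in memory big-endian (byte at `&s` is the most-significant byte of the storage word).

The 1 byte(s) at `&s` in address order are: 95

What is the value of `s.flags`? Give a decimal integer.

[0]=0x95 (big-endian) → word 0x95
addr_hi [6+:2] = (word>>6) & 0x3 = 2
flags [3+:3] = (word>>3) & 0x7 = 2  ←
mode [0+:3] = (word>>0) & 0x7 = 5
flags signed 3b, MSB=0: value = 2

2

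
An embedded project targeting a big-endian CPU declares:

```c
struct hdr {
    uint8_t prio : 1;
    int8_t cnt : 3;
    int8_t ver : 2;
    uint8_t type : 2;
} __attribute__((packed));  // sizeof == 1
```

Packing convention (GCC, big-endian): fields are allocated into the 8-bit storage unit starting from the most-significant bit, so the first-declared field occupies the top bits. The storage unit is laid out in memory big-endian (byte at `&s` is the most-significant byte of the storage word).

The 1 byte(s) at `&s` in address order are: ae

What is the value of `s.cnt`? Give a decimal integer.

[0]=0xae (big-endian) → word 0xae
prio:1 @ bit 7 → (0xae>>7)&0x1 = 0x1
cnt:3 @ bit 4 → (0xae>>4)&0x7 = 0x2  ←
ver:2 @ bit 2 → (0xae>>2)&0x3 = 0x3
type:2 @ bit 0 → (0xae>>0)&0x3 = 0x2
cnt signed 3b, MSB=0: value = 2

2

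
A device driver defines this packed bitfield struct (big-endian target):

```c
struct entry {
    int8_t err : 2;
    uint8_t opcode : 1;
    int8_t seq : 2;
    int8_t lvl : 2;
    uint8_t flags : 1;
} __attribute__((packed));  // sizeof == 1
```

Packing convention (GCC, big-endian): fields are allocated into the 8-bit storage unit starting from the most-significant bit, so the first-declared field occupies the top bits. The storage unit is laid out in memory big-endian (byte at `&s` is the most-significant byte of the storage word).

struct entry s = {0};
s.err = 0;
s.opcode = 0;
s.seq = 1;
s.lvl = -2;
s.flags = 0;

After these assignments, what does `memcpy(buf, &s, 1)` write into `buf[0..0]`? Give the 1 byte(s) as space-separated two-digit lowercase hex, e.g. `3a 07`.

0c

err:2 = 0 → 0x0 << 6 → word 0x00
opcode:1 = 0 → 0x0 << 5 → word 0x00
seq:2 = 1 → 0x1 << 3 → word 0x08
lvl:2 = -2 → 0x2 << 1 → word 0x0c
flags:1 = 0 → 0x0 << 0 → word 0x0c
word = 0x0c → big-endian bytes:
  [0]=0x0c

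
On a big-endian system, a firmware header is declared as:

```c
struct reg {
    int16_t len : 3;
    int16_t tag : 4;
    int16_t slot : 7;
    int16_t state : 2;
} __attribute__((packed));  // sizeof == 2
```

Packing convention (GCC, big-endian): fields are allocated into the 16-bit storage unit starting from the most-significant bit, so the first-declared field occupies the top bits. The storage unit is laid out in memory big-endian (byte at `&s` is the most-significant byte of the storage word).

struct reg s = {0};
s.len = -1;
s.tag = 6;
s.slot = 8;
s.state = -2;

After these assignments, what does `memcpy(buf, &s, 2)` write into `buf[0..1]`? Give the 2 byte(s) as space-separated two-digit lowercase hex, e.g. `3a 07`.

[13+:3] len=-1 & 0x7 = 0x7; word=0xe000
[9+:4] tag=6 & 0xf = 0x6; word=0xec00
[2+:7] slot=8 & 0x7f = 0x8; word=0xec20
[0+:2] state=-2 & 0x3 = 0x2; word=0xec22
word = 0xec22 → big-endian bytes:
  [0]=0xec  [1]=0x22

ec 22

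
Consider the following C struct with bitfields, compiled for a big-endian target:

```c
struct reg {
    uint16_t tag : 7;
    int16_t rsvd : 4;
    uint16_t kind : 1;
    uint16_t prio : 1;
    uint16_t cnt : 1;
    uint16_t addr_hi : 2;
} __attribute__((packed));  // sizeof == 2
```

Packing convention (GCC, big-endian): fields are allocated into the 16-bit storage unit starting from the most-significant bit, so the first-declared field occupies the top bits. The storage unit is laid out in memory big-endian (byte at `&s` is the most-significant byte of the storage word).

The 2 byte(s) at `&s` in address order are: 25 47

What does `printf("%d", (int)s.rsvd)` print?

[0]=0x25 [1]=0x47 (big-endian) → word 0x2547
tag [9+:7] = (word>>9) & 0x7f = 18
rsvd [5+:4] = (word>>5) & 0xf = 10  ←
kind [4+:1] = (word>>4) & 0x1 = 0
prio [3+:1] = (word>>3) & 0x1 = 0
cnt [2+:1] = (word>>2) & 0x1 = 1
addr_hi [0+:2] = (word>>0) & 0x3 = 3
rsvd signed 4b, MSB=1: 10 - 16 = -6

-6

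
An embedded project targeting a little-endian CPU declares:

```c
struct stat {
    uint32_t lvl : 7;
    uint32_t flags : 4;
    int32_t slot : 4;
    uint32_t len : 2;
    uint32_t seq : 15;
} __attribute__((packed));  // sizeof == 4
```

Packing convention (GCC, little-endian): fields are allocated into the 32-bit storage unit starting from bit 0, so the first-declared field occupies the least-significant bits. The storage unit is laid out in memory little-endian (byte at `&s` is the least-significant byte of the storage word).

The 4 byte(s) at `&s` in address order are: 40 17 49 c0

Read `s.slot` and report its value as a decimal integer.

[0]=0x40 [1]=0x17 [2]=0x49 [3]=0xc0 (little-endian) → word 0xc0491740
lvl:7 @ bit 0 → (0xc0491740>>0)&0x7f = 0x40
flags:4 @ bit 7 → (0xc0491740>>7)&0xf = 0xe
slot:4 @ bit 11 → (0xc0491740>>11)&0xf = 0x2  ←
len:2 @ bit 15 → (0xc0491740>>15)&0x3 = 0x2
seq:15 @ bit 17 → (0xc0491740>>17)&0x7fff = 0x6024
slot signed 4b, MSB=0: value = 2

2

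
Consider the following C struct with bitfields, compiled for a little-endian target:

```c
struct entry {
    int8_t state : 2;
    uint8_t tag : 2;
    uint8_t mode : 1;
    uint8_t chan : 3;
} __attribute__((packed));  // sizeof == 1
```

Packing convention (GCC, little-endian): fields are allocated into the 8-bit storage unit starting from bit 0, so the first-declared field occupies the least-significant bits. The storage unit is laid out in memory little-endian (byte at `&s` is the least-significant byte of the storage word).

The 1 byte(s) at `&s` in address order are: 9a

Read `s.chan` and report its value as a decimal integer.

[0]=0x9a (little-endian) → word 0x9a
state [0+:2] = (word>>0) & 0x3 = 2
tag [2+:2] = (word>>2) & 0x3 = 2
mode [4+:1] = (word>>4) & 0x1 = 1
chan [5+:3] = (word>>5) & 0x7 = 4  ←

4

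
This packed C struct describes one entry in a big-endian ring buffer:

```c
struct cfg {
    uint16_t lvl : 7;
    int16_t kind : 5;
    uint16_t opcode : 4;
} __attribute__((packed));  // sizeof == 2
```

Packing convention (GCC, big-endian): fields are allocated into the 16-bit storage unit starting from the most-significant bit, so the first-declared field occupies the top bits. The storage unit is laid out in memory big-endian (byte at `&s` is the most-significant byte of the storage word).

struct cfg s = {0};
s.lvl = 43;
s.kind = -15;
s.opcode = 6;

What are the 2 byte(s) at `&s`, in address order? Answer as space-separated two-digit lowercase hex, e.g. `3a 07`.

57 16

lvl:7 = 43 → 0x2b << 9 → word 0x5600
kind:5 = -15 → 0x11 << 4 → word 0x5710
opcode:4 = 6 → 0x6 << 0 → word 0x5716
word = 0x5716 → big-endian bytes:
  [0]=0x57  [1]=0x16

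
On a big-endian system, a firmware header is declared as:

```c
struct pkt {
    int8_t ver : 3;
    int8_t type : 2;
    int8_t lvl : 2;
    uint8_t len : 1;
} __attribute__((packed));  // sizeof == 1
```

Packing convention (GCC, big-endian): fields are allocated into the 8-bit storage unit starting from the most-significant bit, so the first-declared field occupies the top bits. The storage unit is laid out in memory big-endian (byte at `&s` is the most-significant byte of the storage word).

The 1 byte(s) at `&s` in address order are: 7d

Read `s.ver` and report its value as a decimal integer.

3

[0]=0x7d (big-endian) → word 0x7d
ver:3 @ bit 5 → (0x7d>>5)&0x7 = 0x3  ←
type:2 @ bit 3 → (0x7d>>3)&0x3 = 0x3
lvl:2 @ bit 1 → (0x7d>>1)&0x3 = 0x2
len:1 @ bit 0 → (0x7d>>0)&0x1 = 0x1
ver signed 3b, MSB=0: value = 3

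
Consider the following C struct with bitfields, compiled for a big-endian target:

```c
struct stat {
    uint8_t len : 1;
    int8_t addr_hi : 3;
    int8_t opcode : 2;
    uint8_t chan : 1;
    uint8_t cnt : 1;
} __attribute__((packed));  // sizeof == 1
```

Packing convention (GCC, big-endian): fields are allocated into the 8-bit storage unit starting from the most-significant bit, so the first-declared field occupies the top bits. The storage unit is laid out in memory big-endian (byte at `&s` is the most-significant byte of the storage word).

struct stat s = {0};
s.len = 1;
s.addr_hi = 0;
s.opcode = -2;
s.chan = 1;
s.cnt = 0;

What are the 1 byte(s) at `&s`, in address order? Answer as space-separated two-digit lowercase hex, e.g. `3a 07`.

len:1 = 1 → 0x1 << 7 → word 0x80
addr_hi:3 = 0 → 0x0 << 4 → word 0x80
opcode:2 = -2 → 0x2 << 2 → word 0x88
chan:1 = 1 → 0x1 << 1 → word 0x8a
cnt:1 = 0 → 0x0 << 0 → word 0x8a
word = 0x8a → big-endian bytes:
  [0]=0x8a

8a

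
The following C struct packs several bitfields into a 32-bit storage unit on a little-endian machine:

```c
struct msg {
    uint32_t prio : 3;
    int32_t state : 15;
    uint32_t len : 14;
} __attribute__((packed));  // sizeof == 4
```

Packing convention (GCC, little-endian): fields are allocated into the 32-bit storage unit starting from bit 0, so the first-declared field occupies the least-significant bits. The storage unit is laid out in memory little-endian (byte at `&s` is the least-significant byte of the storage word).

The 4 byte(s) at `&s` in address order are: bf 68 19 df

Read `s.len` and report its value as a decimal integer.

14278

[0]=0xbf [1]=0x68 [2]=0x19 [3]=0xdf (little-endian) → word 0xdf1968bf
prio:3 @ bit 0 → (0xdf1968bf>>0)&0x7 = 0x7
state:15 @ bit 3 → (0xdf1968bf>>3)&0x7fff = 0x2d17
len:14 @ bit 18 → (0xdf1968bf>>18)&0x3fff = 0x37c6  ←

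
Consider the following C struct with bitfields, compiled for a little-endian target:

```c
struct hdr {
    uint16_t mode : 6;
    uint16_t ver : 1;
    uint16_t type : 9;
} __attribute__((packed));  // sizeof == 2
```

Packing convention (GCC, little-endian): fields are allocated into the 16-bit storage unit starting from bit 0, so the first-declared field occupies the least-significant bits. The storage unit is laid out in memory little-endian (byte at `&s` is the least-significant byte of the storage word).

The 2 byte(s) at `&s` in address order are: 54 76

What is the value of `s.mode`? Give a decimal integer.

[0]=0x54 [1]=0x76 (little-endian) → word 0x7654
mode [0+:6] = (word>>0) & 0x3f = 20  ←
ver [6+:1] = (word>>6) & 0x1 = 1
type [7+:9] = (word>>7) & 0x1ff = 236

20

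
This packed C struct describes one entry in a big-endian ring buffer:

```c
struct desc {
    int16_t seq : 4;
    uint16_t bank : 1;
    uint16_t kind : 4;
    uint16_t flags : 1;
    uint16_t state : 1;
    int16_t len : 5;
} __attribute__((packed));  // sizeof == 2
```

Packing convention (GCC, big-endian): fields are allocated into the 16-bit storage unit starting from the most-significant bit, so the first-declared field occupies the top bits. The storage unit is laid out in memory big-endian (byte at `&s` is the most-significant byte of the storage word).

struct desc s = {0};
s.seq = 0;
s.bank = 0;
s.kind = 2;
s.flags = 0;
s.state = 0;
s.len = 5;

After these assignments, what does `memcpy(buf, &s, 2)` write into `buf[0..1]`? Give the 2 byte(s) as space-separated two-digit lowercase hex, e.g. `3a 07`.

seq (4b) val=0 bits=0x0 at bit 12: 0x0000
bank (1b) val=0 bits=0x0 at bit 11: 0x0000
kind (4b) val=2 bits=0x2 at bit 7: 0x0100
flags (1b) val=0 bits=0x0 at bit 6: 0x0100
state (1b) val=0 bits=0x0 at bit 5: 0x0100
len (5b) val=5 bits=0x5 at bit 0: 0x0105
word = 0x0105 → big-endian bytes:
  [0]=0x01  [1]=0x05

01 05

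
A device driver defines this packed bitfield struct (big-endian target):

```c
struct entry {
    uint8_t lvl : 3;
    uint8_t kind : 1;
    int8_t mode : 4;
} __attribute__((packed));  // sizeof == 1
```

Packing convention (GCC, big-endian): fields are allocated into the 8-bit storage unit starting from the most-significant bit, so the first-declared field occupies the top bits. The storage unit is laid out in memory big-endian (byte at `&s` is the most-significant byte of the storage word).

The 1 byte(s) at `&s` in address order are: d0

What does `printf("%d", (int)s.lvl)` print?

6

[0]=0xd0 (big-endian) → word 0xd0
lvl [5+:3] = (word>>5) & 0x7 = 6  ←
kind [4+:1] = (word>>4) & 0x1 = 1
mode [0+:4] = (word>>0) & 0xf = 0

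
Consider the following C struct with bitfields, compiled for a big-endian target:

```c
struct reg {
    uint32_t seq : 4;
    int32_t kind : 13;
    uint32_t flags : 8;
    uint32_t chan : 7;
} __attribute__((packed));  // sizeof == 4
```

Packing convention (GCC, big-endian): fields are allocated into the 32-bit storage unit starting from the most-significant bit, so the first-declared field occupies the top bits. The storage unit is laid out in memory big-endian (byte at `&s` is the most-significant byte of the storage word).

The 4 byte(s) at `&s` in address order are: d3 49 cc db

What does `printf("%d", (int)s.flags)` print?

153

[0]=0xd3 [1]=0x49 [2]=0xcc [3]=0xdb (big-endian) → word 0xd349ccdb
seq:4 @ bit 28 → (0xd349ccdb>>28)&0xf = 0xd
kind:13 @ bit 15 → (0xd349ccdb>>15)&0x1fff = 0x693
flags:8 @ bit 7 → (0xd349ccdb>>7)&0xff = 0x99  ←
chan:7 @ bit 0 → (0xd349ccdb>>0)&0x7f = 0x5b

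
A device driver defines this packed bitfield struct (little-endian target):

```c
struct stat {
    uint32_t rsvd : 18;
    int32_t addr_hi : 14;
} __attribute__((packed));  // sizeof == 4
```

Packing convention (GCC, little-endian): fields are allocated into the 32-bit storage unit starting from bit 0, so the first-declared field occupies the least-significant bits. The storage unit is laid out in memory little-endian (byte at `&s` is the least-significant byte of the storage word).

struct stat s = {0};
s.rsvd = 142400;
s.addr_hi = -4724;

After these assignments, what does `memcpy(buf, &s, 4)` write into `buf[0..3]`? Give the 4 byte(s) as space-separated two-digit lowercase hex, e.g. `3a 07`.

rsvd:18 = 142400 → 0x22c40 << 0 → word 0x00022c40
addr_hi:14 = -4724 → 0x2d8c << 18 → word 0xb6322c40
word = 0xb6322c40 → little-endian bytes:
  [0]=0x40  [1]=0x2c  [2]=0x32  [3]=0xb6

40 2c 32 b6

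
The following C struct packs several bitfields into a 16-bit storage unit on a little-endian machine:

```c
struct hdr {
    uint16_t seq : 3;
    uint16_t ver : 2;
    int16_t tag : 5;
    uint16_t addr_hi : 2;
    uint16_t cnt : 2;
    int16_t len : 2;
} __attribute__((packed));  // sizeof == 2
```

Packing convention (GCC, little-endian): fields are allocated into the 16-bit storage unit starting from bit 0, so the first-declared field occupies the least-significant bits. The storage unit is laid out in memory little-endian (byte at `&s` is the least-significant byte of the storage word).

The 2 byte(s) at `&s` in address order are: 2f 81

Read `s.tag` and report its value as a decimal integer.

9

[0]=0x2f [1]=0x81 (little-endian) → word 0x812f
seq:3 @ bit 0 → (0x812f>>0)&0x7 = 0x7
ver:2 @ bit 3 → (0x812f>>3)&0x3 = 0x1
tag:5 @ bit 5 → (0x812f>>5)&0x1f = 0x9  ←
addr_hi:2 @ bit 10 → (0x812f>>10)&0x3 = 0x0
cnt:2 @ bit 12 → (0x812f>>12)&0x3 = 0x0
len:2 @ bit 14 → (0x812f>>14)&0x3 = 0x2
tag signed 5b, MSB=0: value = 9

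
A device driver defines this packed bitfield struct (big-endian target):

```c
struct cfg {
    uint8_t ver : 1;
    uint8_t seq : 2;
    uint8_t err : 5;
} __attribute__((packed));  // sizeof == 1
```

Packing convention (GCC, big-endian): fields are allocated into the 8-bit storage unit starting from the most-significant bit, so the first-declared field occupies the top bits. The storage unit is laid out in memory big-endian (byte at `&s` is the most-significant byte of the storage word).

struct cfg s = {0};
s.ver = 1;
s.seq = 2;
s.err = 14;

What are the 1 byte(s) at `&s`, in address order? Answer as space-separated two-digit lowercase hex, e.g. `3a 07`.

ce

ver:1 = 1 → 0x1 << 7 → word 0x80
seq:2 = 2 → 0x2 << 5 → word 0xc0
err:5 = 14 → 0xe << 0 → word 0xce
word = 0xce → big-endian bytes:
  [0]=0xce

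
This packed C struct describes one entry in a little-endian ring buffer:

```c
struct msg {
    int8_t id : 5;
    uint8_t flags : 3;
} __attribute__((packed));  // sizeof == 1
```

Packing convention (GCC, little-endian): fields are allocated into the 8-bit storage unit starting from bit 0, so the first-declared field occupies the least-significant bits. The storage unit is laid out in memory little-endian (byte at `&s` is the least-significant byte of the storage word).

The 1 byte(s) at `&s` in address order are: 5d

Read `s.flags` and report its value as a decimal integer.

2

[0]=0x5d (little-endian) → word 0x5d
id:5 @ bit 0 → (0x5d>>0)&0x1f = 0x1d
flags:3 @ bit 5 → (0x5d>>5)&0x7 = 0x2  ←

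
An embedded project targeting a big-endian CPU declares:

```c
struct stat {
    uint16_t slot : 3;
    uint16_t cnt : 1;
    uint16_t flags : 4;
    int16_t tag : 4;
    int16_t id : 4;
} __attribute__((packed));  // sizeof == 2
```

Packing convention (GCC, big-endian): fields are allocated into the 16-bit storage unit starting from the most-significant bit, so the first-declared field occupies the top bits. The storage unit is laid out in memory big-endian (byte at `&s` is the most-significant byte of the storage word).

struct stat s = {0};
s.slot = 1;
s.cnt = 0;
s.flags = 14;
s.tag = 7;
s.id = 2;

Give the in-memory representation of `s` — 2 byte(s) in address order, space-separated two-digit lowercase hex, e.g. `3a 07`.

slot:3 = 1 → 0x1 << 13 → word 0x2000
cnt:1 = 0 → 0x0 << 12 → word 0x2000
flags:4 = 14 → 0xe << 8 → word 0x2e00
tag:4 = 7 → 0x7 << 4 → word 0x2e70
id:4 = 2 → 0x2 << 0 → word 0x2e72
word = 0x2e72 → big-endian bytes:
  [0]=0x2e  [1]=0x72

2e 72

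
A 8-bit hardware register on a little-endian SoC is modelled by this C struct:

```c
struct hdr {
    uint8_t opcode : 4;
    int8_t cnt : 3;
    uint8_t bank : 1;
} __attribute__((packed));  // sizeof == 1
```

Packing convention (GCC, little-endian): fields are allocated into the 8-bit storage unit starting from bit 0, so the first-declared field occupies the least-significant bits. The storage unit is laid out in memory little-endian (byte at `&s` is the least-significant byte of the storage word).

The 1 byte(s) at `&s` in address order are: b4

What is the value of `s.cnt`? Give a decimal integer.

[0]=0xb4 (little-endian) → word 0xb4
opcode:4 @ bit 0 → (0xb4>>0)&0xf = 0x4
cnt:3 @ bit 4 → (0xb4>>4)&0x7 = 0x3  ←
bank:1 @ bit 7 → (0xb4>>7)&0x1 = 0x1
cnt signed 3b, MSB=0: value = 3

3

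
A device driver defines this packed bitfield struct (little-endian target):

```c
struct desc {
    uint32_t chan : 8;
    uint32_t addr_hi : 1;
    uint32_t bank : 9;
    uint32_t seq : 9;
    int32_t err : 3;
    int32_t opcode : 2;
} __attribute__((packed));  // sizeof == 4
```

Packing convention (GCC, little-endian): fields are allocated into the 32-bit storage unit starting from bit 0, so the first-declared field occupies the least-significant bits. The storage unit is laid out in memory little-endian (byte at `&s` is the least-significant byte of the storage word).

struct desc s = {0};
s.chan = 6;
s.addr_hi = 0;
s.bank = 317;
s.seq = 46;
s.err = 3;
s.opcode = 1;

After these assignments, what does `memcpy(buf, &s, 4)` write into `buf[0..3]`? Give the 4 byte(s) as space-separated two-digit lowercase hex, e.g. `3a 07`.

chan (8b) val=6 bits=0x6 at bit 0: 0x00000006
addr_hi (1b) val=0 bits=0x0 at bit 8: 0x00000006
bank (9b) val=317 bits=0x13d at bit 9: 0x00027a06
seq (9b) val=46 bits=0x2e at bit 18: 0x00ba7a06
err (3b) val=3 bits=0x3 at bit 27: 0x18ba7a06
opcode (2b) val=1 bits=0x1 at bit 30: 0x58ba7a06
word = 0x58ba7a06 → little-endian bytes:
  [0]=0x06  [1]=0x7a  [2]=0xba  [3]=0x58

06 7a ba 58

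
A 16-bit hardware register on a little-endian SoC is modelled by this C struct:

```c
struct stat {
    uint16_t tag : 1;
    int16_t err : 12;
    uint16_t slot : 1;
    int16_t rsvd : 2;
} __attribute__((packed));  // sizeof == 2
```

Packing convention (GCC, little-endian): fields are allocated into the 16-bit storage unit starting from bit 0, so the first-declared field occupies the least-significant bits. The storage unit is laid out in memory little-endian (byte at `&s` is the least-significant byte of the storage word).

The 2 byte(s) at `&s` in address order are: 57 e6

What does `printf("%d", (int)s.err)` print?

[0]=0x57 [1]=0xe6 (little-endian) → word 0xe657
tag [0+:1] = (word>>0) & 0x1 = 1
err [1+:12] = (word>>1) & 0xfff = 811  ←
slot [13+:1] = (word>>13) & 0x1 = 1
rsvd [14+:2] = (word>>14) & 0x3 = 3
err signed 12b, MSB=0: value = 811

811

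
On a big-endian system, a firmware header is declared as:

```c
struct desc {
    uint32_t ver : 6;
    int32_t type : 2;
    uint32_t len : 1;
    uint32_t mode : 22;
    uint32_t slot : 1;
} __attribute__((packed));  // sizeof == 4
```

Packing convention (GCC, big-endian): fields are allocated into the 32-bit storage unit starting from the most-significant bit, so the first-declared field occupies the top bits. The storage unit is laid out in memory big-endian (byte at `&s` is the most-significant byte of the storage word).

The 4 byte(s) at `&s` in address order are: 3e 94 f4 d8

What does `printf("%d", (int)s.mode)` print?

686700

[0]=0x3e [1]=0x94 [2]=0xf4 [3]=0xd8 (big-endian) → word 0x3e94f4d8
ver:6 @ bit 26 → (0x3e94f4d8>>26)&0x3f = 0xf
type:2 @ bit 24 → (0x3e94f4d8>>24)&0x3 = 0x2
len:1 @ bit 23 → (0x3e94f4d8>>23)&0x1 = 0x1
mode:22 @ bit 1 → (0x3e94f4d8>>1)&0x3fffff = 0xa7a6c  ←
slot:1 @ bit 0 → (0x3e94f4d8>>0)&0x1 = 0x0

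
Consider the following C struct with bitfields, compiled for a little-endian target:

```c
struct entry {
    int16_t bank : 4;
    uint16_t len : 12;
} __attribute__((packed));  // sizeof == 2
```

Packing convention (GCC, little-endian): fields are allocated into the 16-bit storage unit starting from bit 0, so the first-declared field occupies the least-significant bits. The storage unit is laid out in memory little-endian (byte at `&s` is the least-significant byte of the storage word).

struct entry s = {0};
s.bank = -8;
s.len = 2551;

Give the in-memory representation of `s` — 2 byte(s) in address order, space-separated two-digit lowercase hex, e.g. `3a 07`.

[0+:4] bank=-8 & 0xf = 0x8; word=0x0008
[4+:12] len=2551 & 0xfff = 0x9f7; word=0x9f78
word = 0x9f78 → little-endian bytes:
  [0]=0x78  [1]=0x9f

78 9f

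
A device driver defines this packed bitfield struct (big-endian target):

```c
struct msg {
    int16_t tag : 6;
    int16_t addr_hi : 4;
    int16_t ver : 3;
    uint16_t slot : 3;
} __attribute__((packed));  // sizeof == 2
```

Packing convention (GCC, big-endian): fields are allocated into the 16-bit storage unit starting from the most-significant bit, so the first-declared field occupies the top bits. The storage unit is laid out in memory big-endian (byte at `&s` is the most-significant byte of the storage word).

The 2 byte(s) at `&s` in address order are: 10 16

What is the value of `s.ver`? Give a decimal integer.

2

[0]=0x10 [1]=0x16 (big-endian) → word 0x1016
tag:6 @ bit 10 → (0x1016>>10)&0x3f = 0x4
addr_hi:4 @ bit 6 → (0x1016>>6)&0xf = 0x0
ver:3 @ bit 3 → (0x1016>>3)&0x7 = 0x2  ←
slot:3 @ bit 0 → (0x1016>>0)&0x7 = 0x6
ver signed 3b, MSB=0: value = 2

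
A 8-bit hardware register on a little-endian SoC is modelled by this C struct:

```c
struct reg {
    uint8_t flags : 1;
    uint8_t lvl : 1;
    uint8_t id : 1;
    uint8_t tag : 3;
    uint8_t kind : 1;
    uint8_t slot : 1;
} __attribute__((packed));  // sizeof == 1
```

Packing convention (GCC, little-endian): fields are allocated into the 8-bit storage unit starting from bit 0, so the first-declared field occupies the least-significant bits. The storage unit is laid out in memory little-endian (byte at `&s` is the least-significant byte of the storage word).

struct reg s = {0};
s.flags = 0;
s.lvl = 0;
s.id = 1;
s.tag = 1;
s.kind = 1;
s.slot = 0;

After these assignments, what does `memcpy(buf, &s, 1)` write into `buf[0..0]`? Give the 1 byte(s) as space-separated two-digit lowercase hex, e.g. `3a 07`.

flags:1 = 0 → 0x0 << 0 → word 0x00
lvl:1 = 0 → 0x0 << 1 → word 0x00
id:1 = 1 → 0x1 << 2 → word 0x04
tag:3 = 1 → 0x1 << 3 → word 0x0c
kind:1 = 1 → 0x1 << 6 → word 0x4c
slot:1 = 0 → 0x0 << 7 → word 0x4c
word = 0x4c → little-endian bytes:
  [0]=0x4c

4c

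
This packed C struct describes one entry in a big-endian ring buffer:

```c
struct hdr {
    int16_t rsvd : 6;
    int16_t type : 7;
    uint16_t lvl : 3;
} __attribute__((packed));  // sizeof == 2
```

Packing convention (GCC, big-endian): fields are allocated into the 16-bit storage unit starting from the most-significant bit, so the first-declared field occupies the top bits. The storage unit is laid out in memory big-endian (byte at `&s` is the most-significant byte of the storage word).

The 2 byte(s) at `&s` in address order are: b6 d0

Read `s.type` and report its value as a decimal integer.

-38

[0]=0xb6 [1]=0xd0 (big-endian) → word 0xb6d0
rsvd:6 @ bit 10 → (0xb6d0>>10)&0x3f = 0x2d
type:7 @ bit 3 → (0xb6d0>>3)&0x7f = 0x5a  ←
lvl:3 @ bit 0 → (0xb6d0>>0)&0x7 = 0x0
type signed 7b, MSB=1: 90 - 128 = -38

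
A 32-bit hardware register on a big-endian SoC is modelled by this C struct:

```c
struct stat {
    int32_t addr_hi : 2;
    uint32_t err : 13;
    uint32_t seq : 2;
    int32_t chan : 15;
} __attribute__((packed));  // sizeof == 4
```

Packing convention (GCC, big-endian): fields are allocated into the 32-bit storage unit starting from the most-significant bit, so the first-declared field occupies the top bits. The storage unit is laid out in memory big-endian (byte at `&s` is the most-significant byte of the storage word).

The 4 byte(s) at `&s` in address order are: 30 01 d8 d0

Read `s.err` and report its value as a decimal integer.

6144

[0]=0x30 [1]=0x01 [2]=0xd8 [3]=0xd0 (big-endian) → word 0x3001d8d0
addr_hi [30+:2] = (word>>30) & 0x3 = 0
err [17+:13] = (word>>17) & 0x1fff = 6144  ←
seq [15+:2] = (word>>15) & 0x3 = 3
chan [0+:15] = (word>>0) & 0x7fff = 22736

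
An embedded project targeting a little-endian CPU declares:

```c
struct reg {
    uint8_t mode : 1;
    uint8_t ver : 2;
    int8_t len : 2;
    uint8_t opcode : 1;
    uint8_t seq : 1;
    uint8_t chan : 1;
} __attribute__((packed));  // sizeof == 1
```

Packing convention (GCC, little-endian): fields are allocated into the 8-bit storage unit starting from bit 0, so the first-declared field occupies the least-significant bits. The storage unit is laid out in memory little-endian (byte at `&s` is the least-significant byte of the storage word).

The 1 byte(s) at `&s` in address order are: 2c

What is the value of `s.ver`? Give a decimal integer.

[0]=0x2c (little-endian) → word 0x2c
mode:1 @ bit 0 → (0x2c>>0)&0x1 = 0x0
ver:2 @ bit 1 → (0x2c>>1)&0x3 = 0x2  ←
len:2 @ bit 3 → (0x2c>>3)&0x3 = 0x1
opcode:1 @ bit 5 → (0x2c>>5)&0x1 = 0x1
seq:1 @ bit 6 → (0x2c>>6)&0x1 = 0x0
chan:1 @ bit 7 → (0x2c>>7)&0x1 = 0x0

2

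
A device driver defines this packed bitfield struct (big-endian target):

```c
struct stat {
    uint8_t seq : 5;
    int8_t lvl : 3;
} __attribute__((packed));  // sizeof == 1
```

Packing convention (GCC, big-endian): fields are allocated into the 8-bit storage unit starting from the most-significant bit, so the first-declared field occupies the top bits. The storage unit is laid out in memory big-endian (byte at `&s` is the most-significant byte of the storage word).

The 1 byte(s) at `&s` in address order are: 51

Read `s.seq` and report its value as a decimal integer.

[0]=0x51 (big-endian) → word 0x51
seq:5 @ bit 3 → (0x51>>3)&0x1f = 0xa  ←
lvl:3 @ bit 0 → (0x51>>0)&0x7 = 0x1

10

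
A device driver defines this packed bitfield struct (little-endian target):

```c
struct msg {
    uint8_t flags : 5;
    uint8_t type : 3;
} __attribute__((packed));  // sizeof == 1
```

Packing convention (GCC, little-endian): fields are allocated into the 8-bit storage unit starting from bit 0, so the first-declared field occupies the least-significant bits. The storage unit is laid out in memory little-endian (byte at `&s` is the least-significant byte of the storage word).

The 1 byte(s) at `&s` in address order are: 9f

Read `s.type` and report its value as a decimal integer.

4

[0]=0x9f (little-endian) → word 0x9f
flags:5 @ bit 0 → (0x9f>>0)&0x1f = 0x1f
type:3 @ bit 5 → (0x9f>>5)&0x7 = 0x4  ←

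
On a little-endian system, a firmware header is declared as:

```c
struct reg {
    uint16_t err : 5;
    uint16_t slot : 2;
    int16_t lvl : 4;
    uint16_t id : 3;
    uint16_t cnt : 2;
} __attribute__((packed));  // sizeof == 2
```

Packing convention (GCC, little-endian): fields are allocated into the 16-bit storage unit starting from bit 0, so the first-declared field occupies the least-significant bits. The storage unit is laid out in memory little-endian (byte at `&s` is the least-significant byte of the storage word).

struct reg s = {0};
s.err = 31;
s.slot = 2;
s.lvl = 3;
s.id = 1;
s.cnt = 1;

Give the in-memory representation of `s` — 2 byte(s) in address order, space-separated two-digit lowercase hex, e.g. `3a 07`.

df 49

[0+:5] err=31 & 0x1f = 0x1f; word=0x001f
[5+:2] slot=2 & 0x3 = 0x2; word=0x005f
[7+:4] lvl=3 & 0xf = 0x3; word=0x01df
[11+:3] id=1 & 0x7 = 0x1; word=0x09df
[14+:2] cnt=1 & 0x3 = 0x1; word=0x49df
word = 0x49df → little-endian bytes:
  [0]=0xdf  [1]=0x49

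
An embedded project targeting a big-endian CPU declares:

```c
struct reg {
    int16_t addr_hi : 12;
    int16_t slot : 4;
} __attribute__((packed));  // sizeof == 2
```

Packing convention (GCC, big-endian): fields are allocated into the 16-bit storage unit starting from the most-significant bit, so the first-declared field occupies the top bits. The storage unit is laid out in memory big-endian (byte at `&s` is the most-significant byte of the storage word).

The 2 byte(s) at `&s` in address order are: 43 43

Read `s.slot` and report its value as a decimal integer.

[0]=0x43 [1]=0x43 (big-endian) → word 0x4343
addr_hi:12 @ bit 4 → (0x4343>>4)&0xfff = 0x434
slot:4 @ bit 0 → (0x4343>>0)&0xf = 0x3  ←
slot signed 4b, MSB=0: value = 3

3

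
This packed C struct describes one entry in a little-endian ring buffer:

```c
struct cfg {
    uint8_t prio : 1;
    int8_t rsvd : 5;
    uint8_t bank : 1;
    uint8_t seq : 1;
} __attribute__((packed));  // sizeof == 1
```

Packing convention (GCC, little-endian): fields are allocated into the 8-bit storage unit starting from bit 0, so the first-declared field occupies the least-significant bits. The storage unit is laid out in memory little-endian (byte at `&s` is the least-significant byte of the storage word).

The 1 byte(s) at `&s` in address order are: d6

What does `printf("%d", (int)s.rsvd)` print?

11

[0]=0xd6 (little-endian) → word 0xd6
prio [0+:1] = (word>>0) & 0x1 = 0
rsvd [1+:5] = (word>>1) & 0x1f = 11  ←
bank [6+:1] = (word>>6) & 0x1 = 1
seq [7+:1] = (word>>7) & 0x1 = 1
rsvd signed 5b, MSB=0: value = 11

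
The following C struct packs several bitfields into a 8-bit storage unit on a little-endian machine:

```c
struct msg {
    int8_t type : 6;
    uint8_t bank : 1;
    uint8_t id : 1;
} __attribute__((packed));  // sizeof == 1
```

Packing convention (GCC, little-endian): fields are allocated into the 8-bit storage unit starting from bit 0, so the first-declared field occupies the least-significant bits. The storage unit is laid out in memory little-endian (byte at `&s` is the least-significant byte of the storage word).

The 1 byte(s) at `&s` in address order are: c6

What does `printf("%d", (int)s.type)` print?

[0]=0xc6 (little-endian) → word 0xc6
type [0+:6] = (word>>0) & 0x3f = 6  ←
bank [6+:1] = (word>>6) & 0x1 = 1
id [7+:1] = (word>>7) & 0x1 = 1
type signed 6b, MSB=0: value = 6

6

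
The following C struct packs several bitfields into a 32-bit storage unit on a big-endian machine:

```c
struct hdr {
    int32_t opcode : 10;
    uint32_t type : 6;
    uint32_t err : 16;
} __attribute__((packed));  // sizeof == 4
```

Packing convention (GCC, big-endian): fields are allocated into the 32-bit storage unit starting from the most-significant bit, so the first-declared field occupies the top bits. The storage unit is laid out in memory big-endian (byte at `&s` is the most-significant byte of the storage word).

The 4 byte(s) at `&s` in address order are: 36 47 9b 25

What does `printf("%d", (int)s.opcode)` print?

[0]=0x36 [1]=0x47 [2]=0x9b [3]=0x25 (big-endian) → word 0x36479b25
opcode:10 @ bit 22 → (0x36479b25>>22)&0x3ff = 0xd9  ←
type:6 @ bit 16 → (0x36479b25>>16)&0x3f = 0x7
err:16 @ bit 0 → (0x36479b25>>0)&0xffff = 0x9b25
opcode signed 10b, MSB=0: value = 217

217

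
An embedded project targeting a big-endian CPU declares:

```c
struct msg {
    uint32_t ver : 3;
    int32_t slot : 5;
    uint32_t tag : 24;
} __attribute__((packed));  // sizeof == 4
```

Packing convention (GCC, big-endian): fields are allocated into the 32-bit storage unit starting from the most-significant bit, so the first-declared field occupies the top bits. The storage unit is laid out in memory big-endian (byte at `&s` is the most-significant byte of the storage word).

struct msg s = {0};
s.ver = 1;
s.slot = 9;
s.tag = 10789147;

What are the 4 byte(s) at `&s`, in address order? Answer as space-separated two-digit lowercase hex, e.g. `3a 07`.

ver (3b) val=1 bits=0x1 at bit 29: 0x20000000
slot (5b) val=9 bits=0x9 at bit 24: 0x29000000
tag (24b) val=10789147 bits=0xa4a11b at bit 0: 0x29a4a11b
word = 0x29a4a11b → big-endian bytes:
  [0]=0x29  [1]=0xa4  [2]=0xa1  [3]=0x1b

29 a4 a1 1b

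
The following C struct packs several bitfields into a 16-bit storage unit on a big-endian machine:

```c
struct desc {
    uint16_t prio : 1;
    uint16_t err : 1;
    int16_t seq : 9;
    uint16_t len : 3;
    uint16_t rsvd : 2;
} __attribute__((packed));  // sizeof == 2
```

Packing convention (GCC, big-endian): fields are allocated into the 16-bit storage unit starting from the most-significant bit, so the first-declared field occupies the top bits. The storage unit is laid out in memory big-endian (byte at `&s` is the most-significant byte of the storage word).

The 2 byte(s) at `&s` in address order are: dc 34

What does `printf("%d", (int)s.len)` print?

[0]=0xdc [1]=0x34 (big-endian) → word 0xdc34
prio:1 @ bit 15 → (0xdc34>>15)&0x1 = 0x1
err:1 @ bit 14 → (0xdc34>>14)&0x1 = 0x1
seq:9 @ bit 5 → (0xdc34>>5)&0x1ff = 0xe1
len:3 @ bit 2 → (0xdc34>>2)&0x7 = 0x5  ←
rsvd:2 @ bit 0 → (0xdc34>>0)&0x3 = 0x0

5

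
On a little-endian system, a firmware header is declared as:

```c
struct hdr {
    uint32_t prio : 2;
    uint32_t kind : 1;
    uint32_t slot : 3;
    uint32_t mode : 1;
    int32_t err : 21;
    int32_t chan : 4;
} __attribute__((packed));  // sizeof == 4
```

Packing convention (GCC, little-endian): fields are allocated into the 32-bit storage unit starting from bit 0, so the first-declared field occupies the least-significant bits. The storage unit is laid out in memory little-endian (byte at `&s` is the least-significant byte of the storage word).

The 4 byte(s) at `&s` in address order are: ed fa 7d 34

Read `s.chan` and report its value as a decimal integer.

3

[0]=0xed [1]=0xfa [2]=0x7d [3]=0x34 (little-endian) → word 0x347dfaed
prio [0+:2] = (word>>0) & 0x3 = 1
kind [2+:1] = (word>>2) & 0x1 = 1
slot [3+:3] = (word>>3) & 0x7 = 5
mode [6+:1] = (word>>6) & 0x1 = 1
err [7+:21] = (word>>7) & 0x1fffff = 588789
chan [28+:4] = (word>>28) & 0xf = 3  ←
chan signed 4b, MSB=0: value = 3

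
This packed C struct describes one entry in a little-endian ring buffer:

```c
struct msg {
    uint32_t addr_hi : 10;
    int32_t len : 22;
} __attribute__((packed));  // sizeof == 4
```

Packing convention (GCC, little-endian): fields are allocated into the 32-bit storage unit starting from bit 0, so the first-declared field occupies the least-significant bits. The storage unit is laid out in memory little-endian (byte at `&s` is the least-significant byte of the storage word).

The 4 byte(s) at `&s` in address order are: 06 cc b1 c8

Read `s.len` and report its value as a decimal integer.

-906125

[0]=0x06 [1]=0xcc [2]=0xb1 [3]=0xc8 (little-endian) → word 0xc8b1cc06
addr_hi [0+:10] = (word>>0) & 0x3ff = 6
len [10+:22] = (word>>10) & 0x3fffff = 3288179  ←
len signed 22b, MSB=1: 3288179 - 4194304 = -906125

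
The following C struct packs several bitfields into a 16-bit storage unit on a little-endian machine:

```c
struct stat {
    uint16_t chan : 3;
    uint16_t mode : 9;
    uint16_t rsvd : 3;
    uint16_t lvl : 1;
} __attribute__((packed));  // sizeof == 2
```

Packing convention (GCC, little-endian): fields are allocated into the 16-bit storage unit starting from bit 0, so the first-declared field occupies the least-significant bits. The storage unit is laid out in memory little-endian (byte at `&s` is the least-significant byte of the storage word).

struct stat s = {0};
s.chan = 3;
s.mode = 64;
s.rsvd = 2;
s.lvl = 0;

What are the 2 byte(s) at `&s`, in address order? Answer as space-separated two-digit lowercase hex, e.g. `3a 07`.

chan:3 = 3 → 0x3 << 0 → word 0x0003
mode:9 = 64 → 0x40 << 3 → word 0x0203
rsvd:3 = 2 → 0x2 << 12 → word 0x2203
lvl:1 = 0 → 0x0 << 15 → word 0x2203
word = 0x2203 → little-endian bytes:
  [0]=0x03  [1]=0x22

03 22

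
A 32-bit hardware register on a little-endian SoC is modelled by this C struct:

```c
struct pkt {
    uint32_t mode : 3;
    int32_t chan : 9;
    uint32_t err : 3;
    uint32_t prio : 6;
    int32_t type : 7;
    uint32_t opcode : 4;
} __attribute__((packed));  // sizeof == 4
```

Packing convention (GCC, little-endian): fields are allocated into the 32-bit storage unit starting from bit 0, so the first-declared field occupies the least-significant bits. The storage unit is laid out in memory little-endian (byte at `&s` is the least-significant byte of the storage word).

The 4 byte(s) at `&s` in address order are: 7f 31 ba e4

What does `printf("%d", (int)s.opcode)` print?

14

[0]=0x7f [1]=0x31 [2]=0xba [3]=0xe4 (little-endian) → word 0xe4ba317f
mode:3 @ bit 0 → (0xe4ba317f>>0)&0x7 = 0x7
chan:9 @ bit 3 → (0xe4ba317f>>3)&0x1ff = 0x2f
err:3 @ bit 12 → (0xe4ba317f>>12)&0x7 = 0x3
prio:6 @ bit 15 → (0xe4ba317f>>15)&0x3f = 0x34
type:7 @ bit 21 → (0xe4ba317f>>21)&0x7f = 0x25
opcode:4 @ bit 28 → (0xe4ba317f>>28)&0xf = 0xe  ←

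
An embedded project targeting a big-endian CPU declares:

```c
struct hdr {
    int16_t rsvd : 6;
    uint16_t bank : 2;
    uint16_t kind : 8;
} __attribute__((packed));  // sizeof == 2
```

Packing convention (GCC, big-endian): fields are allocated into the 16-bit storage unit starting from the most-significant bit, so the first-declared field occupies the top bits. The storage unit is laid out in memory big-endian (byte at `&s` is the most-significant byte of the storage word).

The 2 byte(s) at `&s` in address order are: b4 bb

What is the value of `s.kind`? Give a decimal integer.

187

[0]=0xb4 [1]=0xbb (big-endian) → word 0xb4bb
rsvd:6 @ bit 10 → (0xb4bb>>10)&0x3f = 0x2d
bank:2 @ bit 8 → (0xb4bb>>8)&0x3 = 0x0
kind:8 @ bit 0 → (0xb4bb>>0)&0xff = 0xbb  ←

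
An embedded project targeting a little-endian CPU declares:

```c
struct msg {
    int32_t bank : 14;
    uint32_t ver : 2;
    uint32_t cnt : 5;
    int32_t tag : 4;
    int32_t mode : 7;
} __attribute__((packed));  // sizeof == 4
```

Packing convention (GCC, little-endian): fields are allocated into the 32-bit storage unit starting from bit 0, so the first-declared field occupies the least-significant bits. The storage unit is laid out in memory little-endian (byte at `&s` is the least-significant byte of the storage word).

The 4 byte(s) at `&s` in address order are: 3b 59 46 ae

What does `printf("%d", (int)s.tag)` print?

2

[0]=0x3b [1]=0x59 [2]=0x46 [3]=0xae (little-endian) → word 0xae46593b
bank [0+:14] = (word>>0) & 0x3fff = 6459
ver [14+:2] = (word>>14) & 0x3 = 1
cnt [16+:5] = (word>>16) & 0x1f = 6
tag [21+:4] = (word>>21) & 0xf = 2  ←
mode [25+:7] = (word>>25) & 0x7f = 87
tag signed 4b, MSB=0: value = 2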